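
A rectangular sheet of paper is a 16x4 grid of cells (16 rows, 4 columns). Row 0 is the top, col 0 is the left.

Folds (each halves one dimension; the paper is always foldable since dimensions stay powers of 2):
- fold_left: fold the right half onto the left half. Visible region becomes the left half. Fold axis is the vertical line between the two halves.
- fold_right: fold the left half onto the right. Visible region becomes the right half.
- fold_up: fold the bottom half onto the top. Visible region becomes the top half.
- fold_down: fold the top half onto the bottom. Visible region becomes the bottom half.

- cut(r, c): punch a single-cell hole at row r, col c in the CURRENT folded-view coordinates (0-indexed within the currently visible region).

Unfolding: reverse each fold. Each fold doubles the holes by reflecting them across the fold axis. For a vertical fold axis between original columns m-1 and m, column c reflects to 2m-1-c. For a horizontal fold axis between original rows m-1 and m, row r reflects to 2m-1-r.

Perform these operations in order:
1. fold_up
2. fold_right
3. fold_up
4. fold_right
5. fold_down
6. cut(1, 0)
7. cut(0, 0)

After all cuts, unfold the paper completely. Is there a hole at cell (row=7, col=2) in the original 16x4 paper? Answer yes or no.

Answer: yes

Derivation:
Op 1 fold_up: fold axis h@8; visible region now rows[0,8) x cols[0,4) = 8x4
Op 2 fold_right: fold axis v@2; visible region now rows[0,8) x cols[2,4) = 8x2
Op 3 fold_up: fold axis h@4; visible region now rows[0,4) x cols[2,4) = 4x2
Op 4 fold_right: fold axis v@3; visible region now rows[0,4) x cols[3,4) = 4x1
Op 5 fold_down: fold axis h@2; visible region now rows[2,4) x cols[3,4) = 2x1
Op 6 cut(1, 0): punch at orig (3,3); cuts so far [(3, 3)]; region rows[2,4) x cols[3,4) = 2x1
Op 7 cut(0, 0): punch at orig (2,3); cuts so far [(2, 3), (3, 3)]; region rows[2,4) x cols[3,4) = 2x1
Unfold 1 (reflect across h@2): 4 holes -> [(0, 3), (1, 3), (2, 3), (3, 3)]
Unfold 2 (reflect across v@3): 8 holes -> [(0, 2), (0, 3), (1, 2), (1, 3), (2, 2), (2, 3), (3, 2), (3, 3)]
Unfold 3 (reflect across h@4): 16 holes -> [(0, 2), (0, 3), (1, 2), (1, 3), (2, 2), (2, 3), (3, 2), (3, 3), (4, 2), (4, 3), (5, 2), (5, 3), (6, 2), (6, 3), (7, 2), (7, 3)]
Unfold 4 (reflect across v@2): 32 holes -> [(0, 0), (0, 1), (0, 2), (0, 3), (1, 0), (1, 1), (1, 2), (1, 3), (2, 0), (2, 1), (2, 2), (2, 3), (3, 0), (3, 1), (3, 2), (3, 3), (4, 0), (4, 1), (4, 2), (4, 3), (5, 0), (5, 1), (5, 2), (5, 3), (6, 0), (6, 1), (6, 2), (6, 3), (7, 0), (7, 1), (7, 2), (7, 3)]
Unfold 5 (reflect across h@8): 64 holes -> [(0, 0), (0, 1), (0, 2), (0, 3), (1, 0), (1, 1), (1, 2), (1, 3), (2, 0), (2, 1), (2, 2), (2, 3), (3, 0), (3, 1), (3, 2), (3, 3), (4, 0), (4, 1), (4, 2), (4, 3), (5, 0), (5, 1), (5, 2), (5, 3), (6, 0), (6, 1), (6, 2), (6, 3), (7, 0), (7, 1), (7, 2), (7, 3), (8, 0), (8, 1), (8, 2), (8, 3), (9, 0), (9, 1), (9, 2), (9, 3), (10, 0), (10, 1), (10, 2), (10, 3), (11, 0), (11, 1), (11, 2), (11, 3), (12, 0), (12, 1), (12, 2), (12, 3), (13, 0), (13, 1), (13, 2), (13, 3), (14, 0), (14, 1), (14, 2), (14, 3), (15, 0), (15, 1), (15, 2), (15, 3)]
Holes: [(0, 0), (0, 1), (0, 2), (0, 3), (1, 0), (1, 1), (1, 2), (1, 3), (2, 0), (2, 1), (2, 2), (2, 3), (3, 0), (3, 1), (3, 2), (3, 3), (4, 0), (4, 1), (4, 2), (4, 3), (5, 0), (5, 1), (5, 2), (5, 3), (6, 0), (6, 1), (6, 2), (6, 3), (7, 0), (7, 1), (7, 2), (7, 3), (8, 0), (8, 1), (8, 2), (8, 3), (9, 0), (9, 1), (9, 2), (9, 3), (10, 0), (10, 1), (10, 2), (10, 3), (11, 0), (11, 1), (11, 2), (11, 3), (12, 0), (12, 1), (12, 2), (12, 3), (13, 0), (13, 1), (13, 2), (13, 3), (14, 0), (14, 1), (14, 2), (14, 3), (15, 0), (15, 1), (15, 2), (15, 3)]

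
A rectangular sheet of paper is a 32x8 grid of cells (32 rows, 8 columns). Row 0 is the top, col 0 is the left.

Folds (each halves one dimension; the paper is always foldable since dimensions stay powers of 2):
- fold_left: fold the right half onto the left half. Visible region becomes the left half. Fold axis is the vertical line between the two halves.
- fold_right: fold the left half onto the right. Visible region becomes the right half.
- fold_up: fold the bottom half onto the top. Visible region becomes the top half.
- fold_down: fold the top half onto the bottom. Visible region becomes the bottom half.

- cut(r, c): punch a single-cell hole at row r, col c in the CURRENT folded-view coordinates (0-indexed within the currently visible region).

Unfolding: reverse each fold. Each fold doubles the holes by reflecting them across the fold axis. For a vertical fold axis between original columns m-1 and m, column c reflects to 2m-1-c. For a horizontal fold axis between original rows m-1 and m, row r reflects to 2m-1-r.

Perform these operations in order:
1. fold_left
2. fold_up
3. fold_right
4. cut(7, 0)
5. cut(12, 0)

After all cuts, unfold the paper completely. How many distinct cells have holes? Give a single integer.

Op 1 fold_left: fold axis v@4; visible region now rows[0,32) x cols[0,4) = 32x4
Op 2 fold_up: fold axis h@16; visible region now rows[0,16) x cols[0,4) = 16x4
Op 3 fold_right: fold axis v@2; visible region now rows[0,16) x cols[2,4) = 16x2
Op 4 cut(7, 0): punch at orig (7,2); cuts so far [(7, 2)]; region rows[0,16) x cols[2,4) = 16x2
Op 5 cut(12, 0): punch at orig (12,2); cuts so far [(7, 2), (12, 2)]; region rows[0,16) x cols[2,4) = 16x2
Unfold 1 (reflect across v@2): 4 holes -> [(7, 1), (7, 2), (12, 1), (12, 2)]
Unfold 2 (reflect across h@16): 8 holes -> [(7, 1), (7, 2), (12, 1), (12, 2), (19, 1), (19, 2), (24, 1), (24, 2)]
Unfold 3 (reflect across v@4): 16 holes -> [(7, 1), (7, 2), (7, 5), (7, 6), (12, 1), (12, 2), (12, 5), (12, 6), (19, 1), (19, 2), (19, 5), (19, 6), (24, 1), (24, 2), (24, 5), (24, 6)]

Answer: 16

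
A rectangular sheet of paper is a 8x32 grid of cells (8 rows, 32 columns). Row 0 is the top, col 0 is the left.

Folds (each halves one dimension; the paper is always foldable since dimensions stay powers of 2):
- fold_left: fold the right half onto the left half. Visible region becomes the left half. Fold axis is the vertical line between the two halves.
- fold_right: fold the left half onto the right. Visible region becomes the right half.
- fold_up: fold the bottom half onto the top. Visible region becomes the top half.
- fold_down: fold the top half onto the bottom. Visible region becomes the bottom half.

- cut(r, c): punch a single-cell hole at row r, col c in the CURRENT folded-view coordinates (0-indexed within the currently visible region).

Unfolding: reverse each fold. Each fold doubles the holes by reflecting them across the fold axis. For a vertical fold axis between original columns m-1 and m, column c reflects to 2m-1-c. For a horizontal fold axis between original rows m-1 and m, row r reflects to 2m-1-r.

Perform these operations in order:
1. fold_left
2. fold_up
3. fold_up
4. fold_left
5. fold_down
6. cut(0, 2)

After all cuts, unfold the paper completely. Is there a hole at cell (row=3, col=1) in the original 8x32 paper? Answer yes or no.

Op 1 fold_left: fold axis v@16; visible region now rows[0,8) x cols[0,16) = 8x16
Op 2 fold_up: fold axis h@4; visible region now rows[0,4) x cols[0,16) = 4x16
Op 3 fold_up: fold axis h@2; visible region now rows[0,2) x cols[0,16) = 2x16
Op 4 fold_left: fold axis v@8; visible region now rows[0,2) x cols[0,8) = 2x8
Op 5 fold_down: fold axis h@1; visible region now rows[1,2) x cols[0,8) = 1x8
Op 6 cut(0, 2): punch at orig (1,2); cuts so far [(1, 2)]; region rows[1,2) x cols[0,8) = 1x8
Unfold 1 (reflect across h@1): 2 holes -> [(0, 2), (1, 2)]
Unfold 2 (reflect across v@8): 4 holes -> [(0, 2), (0, 13), (1, 2), (1, 13)]
Unfold 3 (reflect across h@2): 8 holes -> [(0, 2), (0, 13), (1, 2), (1, 13), (2, 2), (2, 13), (3, 2), (3, 13)]
Unfold 4 (reflect across h@4): 16 holes -> [(0, 2), (0, 13), (1, 2), (1, 13), (2, 2), (2, 13), (3, 2), (3, 13), (4, 2), (4, 13), (5, 2), (5, 13), (6, 2), (6, 13), (7, 2), (7, 13)]
Unfold 5 (reflect across v@16): 32 holes -> [(0, 2), (0, 13), (0, 18), (0, 29), (1, 2), (1, 13), (1, 18), (1, 29), (2, 2), (2, 13), (2, 18), (2, 29), (3, 2), (3, 13), (3, 18), (3, 29), (4, 2), (4, 13), (4, 18), (4, 29), (5, 2), (5, 13), (5, 18), (5, 29), (6, 2), (6, 13), (6, 18), (6, 29), (7, 2), (7, 13), (7, 18), (7, 29)]
Holes: [(0, 2), (0, 13), (0, 18), (0, 29), (1, 2), (1, 13), (1, 18), (1, 29), (2, 2), (2, 13), (2, 18), (2, 29), (3, 2), (3, 13), (3, 18), (3, 29), (4, 2), (4, 13), (4, 18), (4, 29), (5, 2), (5, 13), (5, 18), (5, 29), (6, 2), (6, 13), (6, 18), (6, 29), (7, 2), (7, 13), (7, 18), (7, 29)]

Answer: no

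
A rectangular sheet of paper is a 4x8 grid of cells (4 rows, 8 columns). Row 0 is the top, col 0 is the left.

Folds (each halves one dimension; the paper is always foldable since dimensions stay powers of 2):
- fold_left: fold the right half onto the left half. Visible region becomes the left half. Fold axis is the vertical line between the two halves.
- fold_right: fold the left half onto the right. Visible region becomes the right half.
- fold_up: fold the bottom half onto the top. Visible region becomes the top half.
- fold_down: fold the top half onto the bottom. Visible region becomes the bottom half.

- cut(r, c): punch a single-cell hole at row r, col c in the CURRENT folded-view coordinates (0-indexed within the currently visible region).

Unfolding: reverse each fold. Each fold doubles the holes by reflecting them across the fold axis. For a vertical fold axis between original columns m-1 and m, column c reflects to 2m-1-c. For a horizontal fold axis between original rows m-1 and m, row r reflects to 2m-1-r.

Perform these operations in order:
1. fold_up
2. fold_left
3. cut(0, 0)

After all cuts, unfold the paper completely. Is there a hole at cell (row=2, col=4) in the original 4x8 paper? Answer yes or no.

Op 1 fold_up: fold axis h@2; visible region now rows[0,2) x cols[0,8) = 2x8
Op 2 fold_left: fold axis v@4; visible region now rows[0,2) x cols[0,4) = 2x4
Op 3 cut(0, 0): punch at orig (0,0); cuts so far [(0, 0)]; region rows[0,2) x cols[0,4) = 2x4
Unfold 1 (reflect across v@4): 2 holes -> [(0, 0), (0, 7)]
Unfold 2 (reflect across h@2): 4 holes -> [(0, 0), (0, 7), (3, 0), (3, 7)]
Holes: [(0, 0), (0, 7), (3, 0), (3, 7)]

Answer: no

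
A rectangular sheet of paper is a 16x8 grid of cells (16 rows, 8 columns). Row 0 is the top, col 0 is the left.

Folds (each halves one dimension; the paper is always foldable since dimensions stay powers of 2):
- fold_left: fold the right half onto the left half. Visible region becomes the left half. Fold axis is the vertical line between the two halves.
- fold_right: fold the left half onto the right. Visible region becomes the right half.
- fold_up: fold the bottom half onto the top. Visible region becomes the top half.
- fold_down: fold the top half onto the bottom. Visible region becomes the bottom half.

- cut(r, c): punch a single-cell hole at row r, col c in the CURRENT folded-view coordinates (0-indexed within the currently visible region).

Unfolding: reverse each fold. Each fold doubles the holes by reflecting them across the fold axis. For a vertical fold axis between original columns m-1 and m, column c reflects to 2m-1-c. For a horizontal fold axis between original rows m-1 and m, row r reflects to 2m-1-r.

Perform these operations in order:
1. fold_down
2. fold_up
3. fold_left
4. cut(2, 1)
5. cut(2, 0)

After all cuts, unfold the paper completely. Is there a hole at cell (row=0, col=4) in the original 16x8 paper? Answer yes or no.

Answer: no

Derivation:
Op 1 fold_down: fold axis h@8; visible region now rows[8,16) x cols[0,8) = 8x8
Op 2 fold_up: fold axis h@12; visible region now rows[8,12) x cols[0,8) = 4x8
Op 3 fold_left: fold axis v@4; visible region now rows[8,12) x cols[0,4) = 4x4
Op 4 cut(2, 1): punch at orig (10,1); cuts so far [(10, 1)]; region rows[8,12) x cols[0,4) = 4x4
Op 5 cut(2, 0): punch at orig (10,0); cuts so far [(10, 0), (10, 1)]; region rows[8,12) x cols[0,4) = 4x4
Unfold 1 (reflect across v@4): 4 holes -> [(10, 0), (10, 1), (10, 6), (10, 7)]
Unfold 2 (reflect across h@12): 8 holes -> [(10, 0), (10, 1), (10, 6), (10, 7), (13, 0), (13, 1), (13, 6), (13, 7)]
Unfold 3 (reflect across h@8): 16 holes -> [(2, 0), (2, 1), (2, 6), (2, 7), (5, 0), (5, 1), (5, 6), (5, 7), (10, 0), (10, 1), (10, 6), (10, 7), (13, 0), (13, 1), (13, 6), (13, 7)]
Holes: [(2, 0), (2, 1), (2, 6), (2, 7), (5, 0), (5, 1), (5, 6), (5, 7), (10, 0), (10, 1), (10, 6), (10, 7), (13, 0), (13, 1), (13, 6), (13, 7)]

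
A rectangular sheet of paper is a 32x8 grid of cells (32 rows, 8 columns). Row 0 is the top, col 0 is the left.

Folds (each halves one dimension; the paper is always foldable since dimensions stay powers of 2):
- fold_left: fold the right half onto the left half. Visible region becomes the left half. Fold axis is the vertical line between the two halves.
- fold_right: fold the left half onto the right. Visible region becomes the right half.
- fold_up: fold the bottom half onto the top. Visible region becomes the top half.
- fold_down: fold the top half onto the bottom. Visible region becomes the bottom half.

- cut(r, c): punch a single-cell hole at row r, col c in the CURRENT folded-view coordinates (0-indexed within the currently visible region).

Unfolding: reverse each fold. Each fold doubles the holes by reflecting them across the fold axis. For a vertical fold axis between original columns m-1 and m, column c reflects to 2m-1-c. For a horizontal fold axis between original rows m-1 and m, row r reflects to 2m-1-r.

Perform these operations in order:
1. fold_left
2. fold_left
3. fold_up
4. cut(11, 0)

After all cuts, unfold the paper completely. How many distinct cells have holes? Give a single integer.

Answer: 8

Derivation:
Op 1 fold_left: fold axis v@4; visible region now rows[0,32) x cols[0,4) = 32x4
Op 2 fold_left: fold axis v@2; visible region now rows[0,32) x cols[0,2) = 32x2
Op 3 fold_up: fold axis h@16; visible region now rows[0,16) x cols[0,2) = 16x2
Op 4 cut(11, 0): punch at orig (11,0); cuts so far [(11, 0)]; region rows[0,16) x cols[0,2) = 16x2
Unfold 1 (reflect across h@16): 2 holes -> [(11, 0), (20, 0)]
Unfold 2 (reflect across v@2): 4 holes -> [(11, 0), (11, 3), (20, 0), (20, 3)]
Unfold 3 (reflect across v@4): 8 holes -> [(11, 0), (11, 3), (11, 4), (11, 7), (20, 0), (20, 3), (20, 4), (20, 7)]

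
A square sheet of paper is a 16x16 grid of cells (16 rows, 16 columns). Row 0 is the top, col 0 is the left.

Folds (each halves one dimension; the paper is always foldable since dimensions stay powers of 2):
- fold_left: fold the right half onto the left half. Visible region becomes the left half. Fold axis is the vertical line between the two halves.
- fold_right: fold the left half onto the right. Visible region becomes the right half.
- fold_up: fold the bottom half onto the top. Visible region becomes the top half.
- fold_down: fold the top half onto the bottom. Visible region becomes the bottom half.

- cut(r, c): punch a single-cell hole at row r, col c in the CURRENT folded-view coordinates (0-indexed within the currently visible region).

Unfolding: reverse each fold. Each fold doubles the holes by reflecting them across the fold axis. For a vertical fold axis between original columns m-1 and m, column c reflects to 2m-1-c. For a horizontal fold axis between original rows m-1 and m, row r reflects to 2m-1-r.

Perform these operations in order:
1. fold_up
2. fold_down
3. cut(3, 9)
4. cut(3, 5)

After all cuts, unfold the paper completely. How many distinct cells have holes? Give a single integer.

Op 1 fold_up: fold axis h@8; visible region now rows[0,8) x cols[0,16) = 8x16
Op 2 fold_down: fold axis h@4; visible region now rows[4,8) x cols[0,16) = 4x16
Op 3 cut(3, 9): punch at orig (7,9); cuts so far [(7, 9)]; region rows[4,8) x cols[0,16) = 4x16
Op 4 cut(3, 5): punch at orig (7,5); cuts so far [(7, 5), (7, 9)]; region rows[4,8) x cols[0,16) = 4x16
Unfold 1 (reflect across h@4): 4 holes -> [(0, 5), (0, 9), (7, 5), (7, 9)]
Unfold 2 (reflect across h@8): 8 holes -> [(0, 5), (0, 9), (7, 5), (7, 9), (8, 5), (8, 9), (15, 5), (15, 9)]

Answer: 8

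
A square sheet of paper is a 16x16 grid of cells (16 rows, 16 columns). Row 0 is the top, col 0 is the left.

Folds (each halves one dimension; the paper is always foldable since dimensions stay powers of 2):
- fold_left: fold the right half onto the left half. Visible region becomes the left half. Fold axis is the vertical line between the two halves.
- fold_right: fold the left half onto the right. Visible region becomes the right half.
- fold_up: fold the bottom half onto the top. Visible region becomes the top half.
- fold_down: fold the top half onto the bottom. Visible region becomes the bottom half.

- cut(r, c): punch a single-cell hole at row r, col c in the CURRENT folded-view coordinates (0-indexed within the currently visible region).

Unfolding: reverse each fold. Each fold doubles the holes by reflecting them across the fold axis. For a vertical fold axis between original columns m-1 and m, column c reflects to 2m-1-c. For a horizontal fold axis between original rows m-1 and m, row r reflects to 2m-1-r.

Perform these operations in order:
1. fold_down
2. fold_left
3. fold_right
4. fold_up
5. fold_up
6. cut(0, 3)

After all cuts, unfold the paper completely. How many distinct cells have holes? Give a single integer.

Answer: 32

Derivation:
Op 1 fold_down: fold axis h@8; visible region now rows[8,16) x cols[0,16) = 8x16
Op 2 fold_left: fold axis v@8; visible region now rows[8,16) x cols[0,8) = 8x8
Op 3 fold_right: fold axis v@4; visible region now rows[8,16) x cols[4,8) = 8x4
Op 4 fold_up: fold axis h@12; visible region now rows[8,12) x cols[4,8) = 4x4
Op 5 fold_up: fold axis h@10; visible region now rows[8,10) x cols[4,8) = 2x4
Op 6 cut(0, 3): punch at orig (8,7); cuts so far [(8, 7)]; region rows[8,10) x cols[4,8) = 2x4
Unfold 1 (reflect across h@10): 2 holes -> [(8, 7), (11, 7)]
Unfold 2 (reflect across h@12): 4 holes -> [(8, 7), (11, 7), (12, 7), (15, 7)]
Unfold 3 (reflect across v@4): 8 holes -> [(8, 0), (8, 7), (11, 0), (11, 7), (12, 0), (12, 7), (15, 0), (15, 7)]
Unfold 4 (reflect across v@8): 16 holes -> [(8, 0), (8, 7), (8, 8), (8, 15), (11, 0), (11, 7), (11, 8), (11, 15), (12, 0), (12, 7), (12, 8), (12, 15), (15, 0), (15, 7), (15, 8), (15, 15)]
Unfold 5 (reflect across h@8): 32 holes -> [(0, 0), (0, 7), (0, 8), (0, 15), (3, 0), (3, 7), (3, 8), (3, 15), (4, 0), (4, 7), (4, 8), (4, 15), (7, 0), (7, 7), (7, 8), (7, 15), (8, 0), (8, 7), (8, 8), (8, 15), (11, 0), (11, 7), (11, 8), (11, 15), (12, 0), (12, 7), (12, 8), (12, 15), (15, 0), (15, 7), (15, 8), (15, 15)]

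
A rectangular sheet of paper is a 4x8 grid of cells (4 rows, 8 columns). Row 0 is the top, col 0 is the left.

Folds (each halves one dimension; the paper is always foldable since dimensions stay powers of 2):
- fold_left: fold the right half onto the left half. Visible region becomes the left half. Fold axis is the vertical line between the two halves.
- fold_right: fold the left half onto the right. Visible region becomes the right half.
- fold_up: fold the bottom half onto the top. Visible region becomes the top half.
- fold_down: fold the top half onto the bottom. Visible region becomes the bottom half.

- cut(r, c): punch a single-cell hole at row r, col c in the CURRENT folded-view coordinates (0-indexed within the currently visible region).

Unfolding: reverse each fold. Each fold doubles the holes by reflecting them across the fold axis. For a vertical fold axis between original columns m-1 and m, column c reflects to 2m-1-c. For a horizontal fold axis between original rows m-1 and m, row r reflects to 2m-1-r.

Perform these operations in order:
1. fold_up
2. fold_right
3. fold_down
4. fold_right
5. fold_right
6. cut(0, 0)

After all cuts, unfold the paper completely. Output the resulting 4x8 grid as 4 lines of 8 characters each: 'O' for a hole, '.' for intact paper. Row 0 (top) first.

Op 1 fold_up: fold axis h@2; visible region now rows[0,2) x cols[0,8) = 2x8
Op 2 fold_right: fold axis v@4; visible region now rows[0,2) x cols[4,8) = 2x4
Op 3 fold_down: fold axis h@1; visible region now rows[1,2) x cols[4,8) = 1x4
Op 4 fold_right: fold axis v@6; visible region now rows[1,2) x cols[6,8) = 1x2
Op 5 fold_right: fold axis v@7; visible region now rows[1,2) x cols[7,8) = 1x1
Op 6 cut(0, 0): punch at orig (1,7); cuts so far [(1, 7)]; region rows[1,2) x cols[7,8) = 1x1
Unfold 1 (reflect across v@7): 2 holes -> [(1, 6), (1, 7)]
Unfold 2 (reflect across v@6): 4 holes -> [(1, 4), (1, 5), (1, 6), (1, 7)]
Unfold 3 (reflect across h@1): 8 holes -> [(0, 4), (0, 5), (0, 6), (0, 7), (1, 4), (1, 5), (1, 6), (1, 7)]
Unfold 4 (reflect across v@4): 16 holes -> [(0, 0), (0, 1), (0, 2), (0, 3), (0, 4), (0, 5), (0, 6), (0, 7), (1, 0), (1, 1), (1, 2), (1, 3), (1, 4), (1, 5), (1, 6), (1, 7)]
Unfold 5 (reflect across h@2): 32 holes -> [(0, 0), (0, 1), (0, 2), (0, 3), (0, 4), (0, 5), (0, 6), (0, 7), (1, 0), (1, 1), (1, 2), (1, 3), (1, 4), (1, 5), (1, 6), (1, 7), (2, 0), (2, 1), (2, 2), (2, 3), (2, 4), (2, 5), (2, 6), (2, 7), (3, 0), (3, 1), (3, 2), (3, 3), (3, 4), (3, 5), (3, 6), (3, 7)]

Answer: OOOOOOOO
OOOOOOOO
OOOOOOOO
OOOOOOOO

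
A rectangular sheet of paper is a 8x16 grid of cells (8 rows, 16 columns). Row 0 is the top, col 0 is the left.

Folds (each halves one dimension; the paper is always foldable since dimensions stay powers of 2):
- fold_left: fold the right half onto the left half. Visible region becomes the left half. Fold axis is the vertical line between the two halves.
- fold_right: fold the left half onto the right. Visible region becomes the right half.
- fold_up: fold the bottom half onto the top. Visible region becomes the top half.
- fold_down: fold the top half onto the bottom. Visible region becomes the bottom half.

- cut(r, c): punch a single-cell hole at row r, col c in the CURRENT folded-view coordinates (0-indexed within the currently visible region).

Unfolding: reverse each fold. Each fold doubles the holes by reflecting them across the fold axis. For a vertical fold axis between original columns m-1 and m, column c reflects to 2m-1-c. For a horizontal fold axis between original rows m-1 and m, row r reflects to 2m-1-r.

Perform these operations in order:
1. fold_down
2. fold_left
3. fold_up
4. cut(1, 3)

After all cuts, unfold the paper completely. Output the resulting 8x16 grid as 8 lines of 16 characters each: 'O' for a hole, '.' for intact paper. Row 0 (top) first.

Answer: ................
...O........O...
...O........O...
................
................
...O........O...
...O........O...
................

Derivation:
Op 1 fold_down: fold axis h@4; visible region now rows[4,8) x cols[0,16) = 4x16
Op 2 fold_left: fold axis v@8; visible region now rows[4,8) x cols[0,8) = 4x8
Op 3 fold_up: fold axis h@6; visible region now rows[4,6) x cols[0,8) = 2x8
Op 4 cut(1, 3): punch at orig (5,3); cuts so far [(5, 3)]; region rows[4,6) x cols[0,8) = 2x8
Unfold 1 (reflect across h@6): 2 holes -> [(5, 3), (6, 3)]
Unfold 2 (reflect across v@8): 4 holes -> [(5, 3), (5, 12), (6, 3), (6, 12)]
Unfold 3 (reflect across h@4): 8 holes -> [(1, 3), (1, 12), (2, 3), (2, 12), (5, 3), (5, 12), (6, 3), (6, 12)]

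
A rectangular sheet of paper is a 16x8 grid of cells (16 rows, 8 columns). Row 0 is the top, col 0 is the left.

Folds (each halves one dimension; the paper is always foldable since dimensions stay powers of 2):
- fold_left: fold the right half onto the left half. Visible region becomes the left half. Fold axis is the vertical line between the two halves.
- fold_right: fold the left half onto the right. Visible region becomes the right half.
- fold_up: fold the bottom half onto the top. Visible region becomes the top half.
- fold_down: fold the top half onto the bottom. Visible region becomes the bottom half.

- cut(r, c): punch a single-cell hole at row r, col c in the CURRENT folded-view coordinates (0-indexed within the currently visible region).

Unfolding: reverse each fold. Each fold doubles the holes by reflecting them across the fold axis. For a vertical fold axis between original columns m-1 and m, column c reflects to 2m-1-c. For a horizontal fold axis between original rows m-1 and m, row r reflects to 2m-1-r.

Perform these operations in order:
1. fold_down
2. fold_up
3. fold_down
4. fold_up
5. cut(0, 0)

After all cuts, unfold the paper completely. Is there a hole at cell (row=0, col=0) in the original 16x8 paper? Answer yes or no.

Answer: yes

Derivation:
Op 1 fold_down: fold axis h@8; visible region now rows[8,16) x cols[0,8) = 8x8
Op 2 fold_up: fold axis h@12; visible region now rows[8,12) x cols[0,8) = 4x8
Op 3 fold_down: fold axis h@10; visible region now rows[10,12) x cols[0,8) = 2x8
Op 4 fold_up: fold axis h@11; visible region now rows[10,11) x cols[0,8) = 1x8
Op 5 cut(0, 0): punch at orig (10,0); cuts so far [(10, 0)]; region rows[10,11) x cols[0,8) = 1x8
Unfold 1 (reflect across h@11): 2 holes -> [(10, 0), (11, 0)]
Unfold 2 (reflect across h@10): 4 holes -> [(8, 0), (9, 0), (10, 0), (11, 0)]
Unfold 3 (reflect across h@12): 8 holes -> [(8, 0), (9, 0), (10, 0), (11, 0), (12, 0), (13, 0), (14, 0), (15, 0)]
Unfold 4 (reflect across h@8): 16 holes -> [(0, 0), (1, 0), (2, 0), (3, 0), (4, 0), (5, 0), (6, 0), (7, 0), (8, 0), (9, 0), (10, 0), (11, 0), (12, 0), (13, 0), (14, 0), (15, 0)]
Holes: [(0, 0), (1, 0), (2, 0), (3, 0), (4, 0), (5, 0), (6, 0), (7, 0), (8, 0), (9, 0), (10, 0), (11, 0), (12, 0), (13, 0), (14, 0), (15, 0)]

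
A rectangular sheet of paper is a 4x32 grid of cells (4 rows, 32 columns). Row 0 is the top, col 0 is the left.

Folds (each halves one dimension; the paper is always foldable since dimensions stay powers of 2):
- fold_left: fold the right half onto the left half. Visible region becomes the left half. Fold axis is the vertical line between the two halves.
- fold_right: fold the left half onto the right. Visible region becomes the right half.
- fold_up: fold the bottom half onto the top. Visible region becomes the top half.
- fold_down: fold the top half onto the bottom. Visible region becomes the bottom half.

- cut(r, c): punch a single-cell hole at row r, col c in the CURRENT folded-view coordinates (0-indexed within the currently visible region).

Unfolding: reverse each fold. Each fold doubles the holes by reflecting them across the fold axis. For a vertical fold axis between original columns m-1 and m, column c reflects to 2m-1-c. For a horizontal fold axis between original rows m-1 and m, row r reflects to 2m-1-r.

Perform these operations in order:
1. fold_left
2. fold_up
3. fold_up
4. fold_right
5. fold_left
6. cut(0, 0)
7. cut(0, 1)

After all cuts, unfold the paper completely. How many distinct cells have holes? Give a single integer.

Op 1 fold_left: fold axis v@16; visible region now rows[0,4) x cols[0,16) = 4x16
Op 2 fold_up: fold axis h@2; visible region now rows[0,2) x cols[0,16) = 2x16
Op 3 fold_up: fold axis h@1; visible region now rows[0,1) x cols[0,16) = 1x16
Op 4 fold_right: fold axis v@8; visible region now rows[0,1) x cols[8,16) = 1x8
Op 5 fold_left: fold axis v@12; visible region now rows[0,1) x cols[8,12) = 1x4
Op 6 cut(0, 0): punch at orig (0,8); cuts so far [(0, 8)]; region rows[0,1) x cols[8,12) = 1x4
Op 7 cut(0, 1): punch at orig (0,9); cuts so far [(0, 8), (0, 9)]; region rows[0,1) x cols[8,12) = 1x4
Unfold 1 (reflect across v@12): 4 holes -> [(0, 8), (0, 9), (0, 14), (0, 15)]
Unfold 2 (reflect across v@8): 8 holes -> [(0, 0), (0, 1), (0, 6), (0, 7), (0, 8), (0, 9), (0, 14), (0, 15)]
Unfold 3 (reflect across h@1): 16 holes -> [(0, 0), (0, 1), (0, 6), (0, 7), (0, 8), (0, 9), (0, 14), (0, 15), (1, 0), (1, 1), (1, 6), (1, 7), (1, 8), (1, 9), (1, 14), (1, 15)]
Unfold 4 (reflect across h@2): 32 holes -> [(0, 0), (0, 1), (0, 6), (0, 7), (0, 8), (0, 9), (0, 14), (0, 15), (1, 0), (1, 1), (1, 6), (1, 7), (1, 8), (1, 9), (1, 14), (1, 15), (2, 0), (2, 1), (2, 6), (2, 7), (2, 8), (2, 9), (2, 14), (2, 15), (3, 0), (3, 1), (3, 6), (3, 7), (3, 8), (3, 9), (3, 14), (3, 15)]
Unfold 5 (reflect across v@16): 64 holes -> [(0, 0), (0, 1), (0, 6), (0, 7), (0, 8), (0, 9), (0, 14), (0, 15), (0, 16), (0, 17), (0, 22), (0, 23), (0, 24), (0, 25), (0, 30), (0, 31), (1, 0), (1, 1), (1, 6), (1, 7), (1, 8), (1, 9), (1, 14), (1, 15), (1, 16), (1, 17), (1, 22), (1, 23), (1, 24), (1, 25), (1, 30), (1, 31), (2, 0), (2, 1), (2, 6), (2, 7), (2, 8), (2, 9), (2, 14), (2, 15), (2, 16), (2, 17), (2, 22), (2, 23), (2, 24), (2, 25), (2, 30), (2, 31), (3, 0), (3, 1), (3, 6), (3, 7), (3, 8), (3, 9), (3, 14), (3, 15), (3, 16), (3, 17), (3, 22), (3, 23), (3, 24), (3, 25), (3, 30), (3, 31)]

Answer: 64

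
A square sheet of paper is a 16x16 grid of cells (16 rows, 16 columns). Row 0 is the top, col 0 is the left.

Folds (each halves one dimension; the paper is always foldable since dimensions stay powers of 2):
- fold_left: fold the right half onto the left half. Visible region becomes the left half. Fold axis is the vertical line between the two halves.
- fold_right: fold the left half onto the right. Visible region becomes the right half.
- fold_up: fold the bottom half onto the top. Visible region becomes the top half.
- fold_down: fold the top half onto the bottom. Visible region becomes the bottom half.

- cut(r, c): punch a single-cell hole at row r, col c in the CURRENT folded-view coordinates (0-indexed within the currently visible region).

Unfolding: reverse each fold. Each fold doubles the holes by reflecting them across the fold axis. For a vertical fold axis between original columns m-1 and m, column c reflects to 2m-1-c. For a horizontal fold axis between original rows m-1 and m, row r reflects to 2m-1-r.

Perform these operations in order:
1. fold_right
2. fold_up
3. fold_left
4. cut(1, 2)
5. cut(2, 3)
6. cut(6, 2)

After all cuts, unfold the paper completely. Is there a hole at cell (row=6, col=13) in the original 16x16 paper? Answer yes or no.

Answer: yes

Derivation:
Op 1 fold_right: fold axis v@8; visible region now rows[0,16) x cols[8,16) = 16x8
Op 2 fold_up: fold axis h@8; visible region now rows[0,8) x cols[8,16) = 8x8
Op 3 fold_left: fold axis v@12; visible region now rows[0,8) x cols[8,12) = 8x4
Op 4 cut(1, 2): punch at orig (1,10); cuts so far [(1, 10)]; region rows[0,8) x cols[8,12) = 8x4
Op 5 cut(2, 3): punch at orig (2,11); cuts so far [(1, 10), (2, 11)]; region rows[0,8) x cols[8,12) = 8x4
Op 6 cut(6, 2): punch at orig (6,10); cuts so far [(1, 10), (2, 11), (6, 10)]; region rows[0,8) x cols[8,12) = 8x4
Unfold 1 (reflect across v@12): 6 holes -> [(1, 10), (1, 13), (2, 11), (2, 12), (6, 10), (6, 13)]
Unfold 2 (reflect across h@8): 12 holes -> [(1, 10), (1, 13), (2, 11), (2, 12), (6, 10), (6, 13), (9, 10), (9, 13), (13, 11), (13, 12), (14, 10), (14, 13)]
Unfold 3 (reflect across v@8): 24 holes -> [(1, 2), (1, 5), (1, 10), (1, 13), (2, 3), (2, 4), (2, 11), (2, 12), (6, 2), (6, 5), (6, 10), (6, 13), (9, 2), (9, 5), (9, 10), (9, 13), (13, 3), (13, 4), (13, 11), (13, 12), (14, 2), (14, 5), (14, 10), (14, 13)]
Holes: [(1, 2), (1, 5), (1, 10), (1, 13), (2, 3), (2, 4), (2, 11), (2, 12), (6, 2), (6, 5), (6, 10), (6, 13), (9, 2), (9, 5), (9, 10), (9, 13), (13, 3), (13, 4), (13, 11), (13, 12), (14, 2), (14, 5), (14, 10), (14, 13)]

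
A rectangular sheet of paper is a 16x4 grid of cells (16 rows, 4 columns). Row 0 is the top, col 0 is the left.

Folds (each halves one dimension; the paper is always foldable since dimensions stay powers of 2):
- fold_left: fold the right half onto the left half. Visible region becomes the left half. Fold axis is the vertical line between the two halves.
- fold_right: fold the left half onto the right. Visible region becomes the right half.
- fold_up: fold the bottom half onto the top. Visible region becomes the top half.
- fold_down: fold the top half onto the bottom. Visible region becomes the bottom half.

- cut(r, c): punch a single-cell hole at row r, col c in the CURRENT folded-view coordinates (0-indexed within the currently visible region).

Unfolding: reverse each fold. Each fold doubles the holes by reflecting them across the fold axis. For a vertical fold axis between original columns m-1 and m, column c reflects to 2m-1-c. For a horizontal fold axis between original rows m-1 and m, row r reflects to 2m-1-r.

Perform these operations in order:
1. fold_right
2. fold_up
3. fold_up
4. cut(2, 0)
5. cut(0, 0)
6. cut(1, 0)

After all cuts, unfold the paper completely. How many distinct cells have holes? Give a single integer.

Op 1 fold_right: fold axis v@2; visible region now rows[0,16) x cols[2,4) = 16x2
Op 2 fold_up: fold axis h@8; visible region now rows[0,8) x cols[2,4) = 8x2
Op 3 fold_up: fold axis h@4; visible region now rows[0,4) x cols[2,4) = 4x2
Op 4 cut(2, 0): punch at orig (2,2); cuts so far [(2, 2)]; region rows[0,4) x cols[2,4) = 4x2
Op 5 cut(0, 0): punch at orig (0,2); cuts so far [(0, 2), (2, 2)]; region rows[0,4) x cols[2,4) = 4x2
Op 6 cut(1, 0): punch at orig (1,2); cuts so far [(0, 2), (1, 2), (2, 2)]; region rows[0,4) x cols[2,4) = 4x2
Unfold 1 (reflect across h@4): 6 holes -> [(0, 2), (1, 2), (2, 2), (5, 2), (6, 2), (7, 2)]
Unfold 2 (reflect across h@8): 12 holes -> [(0, 2), (1, 2), (2, 2), (5, 2), (6, 2), (7, 2), (8, 2), (9, 2), (10, 2), (13, 2), (14, 2), (15, 2)]
Unfold 3 (reflect across v@2): 24 holes -> [(0, 1), (0, 2), (1, 1), (1, 2), (2, 1), (2, 2), (5, 1), (5, 2), (6, 1), (6, 2), (7, 1), (7, 2), (8, 1), (8, 2), (9, 1), (9, 2), (10, 1), (10, 2), (13, 1), (13, 2), (14, 1), (14, 2), (15, 1), (15, 2)]

Answer: 24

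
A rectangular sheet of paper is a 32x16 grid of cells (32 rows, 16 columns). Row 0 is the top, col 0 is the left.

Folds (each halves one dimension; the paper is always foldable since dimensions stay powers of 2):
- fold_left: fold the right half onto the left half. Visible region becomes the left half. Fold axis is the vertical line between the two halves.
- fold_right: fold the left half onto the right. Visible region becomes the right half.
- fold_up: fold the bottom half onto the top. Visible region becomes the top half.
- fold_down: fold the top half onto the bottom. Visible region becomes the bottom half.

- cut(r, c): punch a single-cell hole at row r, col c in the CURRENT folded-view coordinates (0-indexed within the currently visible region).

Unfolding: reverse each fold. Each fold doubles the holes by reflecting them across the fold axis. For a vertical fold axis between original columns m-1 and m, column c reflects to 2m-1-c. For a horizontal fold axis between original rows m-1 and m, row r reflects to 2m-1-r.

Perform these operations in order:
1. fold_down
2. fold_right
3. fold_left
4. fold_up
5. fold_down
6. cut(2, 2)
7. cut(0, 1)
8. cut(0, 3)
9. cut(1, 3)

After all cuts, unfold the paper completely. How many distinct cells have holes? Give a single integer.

Answer: 128

Derivation:
Op 1 fold_down: fold axis h@16; visible region now rows[16,32) x cols[0,16) = 16x16
Op 2 fold_right: fold axis v@8; visible region now rows[16,32) x cols[8,16) = 16x8
Op 3 fold_left: fold axis v@12; visible region now rows[16,32) x cols[8,12) = 16x4
Op 4 fold_up: fold axis h@24; visible region now rows[16,24) x cols[8,12) = 8x4
Op 5 fold_down: fold axis h@20; visible region now rows[20,24) x cols[8,12) = 4x4
Op 6 cut(2, 2): punch at orig (22,10); cuts so far [(22, 10)]; region rows[20,24) x cols[8,12) = 4x4
Op 7 cut(0, 1): punch at orig (20,9); cuts so far [(20, 9), (22, 10)]; region rows[20,24) x cols[8,12) = 4x4
Op 8 cut(0, 3): punch at orig (20,11); cuts so far [(20, 9), (20, 11), (22, 10)]; region rows[20,24) x cols[8,12) = 4x4
Op 9 cut(1, 3): punch at orig (21,11); cuts so far [(20, 9), (20, 11), (21, 11), (22, 10)]; region rows[20,24) x cols[8,12) = 4x4
Unfold 1 (reflect across h@20): 8 holes -> [(17, 10), (18, 11), (19, 9), (19, 11), (20, 9), (20, 11), (21, 11), (22, 10)]
Unfold 2 (reflect across h@24): 16 holes -> [(17, 10), (18, 11), (19, 9), (19, 11), (20, 9), (20, 11), (21, 11), (22, 10), (25, 10), (26, 11), (27, 9), (27, 11), (28, 9), (28, 11), (29, 11), (30, 10)]
Unfold 3 (reflect across v@12): 32 holes -> [(17, 10), (17, 13), (18, 11), (18, 12), (19, 9), (19, 11), (19, 12), (19, 14), (20, 9), (20, 11), (20, 12), (20, 14), (21, 11), (21, 12), (22, 10), (22, 13), (25, 10), (25, 13), (26, 11), (26, 12), (27, 9), (27, 11), (27, 12), (27, 14), (28, 9), (28, 11), (28, 12), (28, 14), (29, 11), (29, 12), (30, 10), (30, 13)]
Unfold 4 (reflect across v@8): 64 holes -> [(17, 2), (17, 5), (17, 10), (17, 13), (18, 3), (18, 4), (18, 11), (18, 12), (19, 1), (19, 3), (19, 4), (19, 6), (19, 9), (19, 11), (19, 12), (19, 14), (20, 1), (20, 3), (20, 4), (20, 6), (20, 9), (20, 11), (20, 12), (20, 14), (21, 3), (21, 4), (21, 11), (21, 12), (22, 2), (22, 5), (22, 10), (22, 13), (25, 2), (25, 5), (25, 10), (25, 13), (26, 3), (26, 4), (26, 11), (26, 12), (27, 1), (27, 3), (27, 4), (27, 6), (27, 9), (27, 11), (27, 12), (27, 14), (28, 1), (28, 3), (28, 4), (28, 6), (28, 9), (28, 11), (28, 12), (28, 14), (29, 3), (29, 4), (29, 11), (29, 12), (30, 2), (30, 5), (30, 10), (30, 13)]
Unfold 5 (reflect across h@16): 128 holes -> [(1, 2), (1, 5), (1, 10), (1, 13), (2, 3), (2, 4), (2, 11), (2, 12), (3, 1), (3, 3), (3, 4), (3, 6), (3, 9), (3, 11), (3, 12), (3, 14), (4, 1), (4, 3), (4, 4), (4, 6), (4, 9), (4, 11), (4, 12), (4, 14), (5, 3), (5, 4), (5, 11), (5, 12), (6, 2), (6, 5), (6, 10), (6, 13), (9, 2), (9, 5), (9, 10), (9, 13), (10, 3), (10, 4), (10, 11), (10, 12), (11, 1), (11, 3), (11, 4), (11, 6), (11, 9), (11, 11), (11, 12), (11, 14), (12, 1), (12, 3), (12, 4), (12, 6), (12, 9), (12, 11), (12, 12), (12, 14), (13, 3), (13, 4), (13, 11), (13, 12), (14, 2), (14, 5), (14, 10), (14, 13), (17, 2), (17, 5), (17, 10), (17, 13), (18, 3), (18, 4), (18, 11), (18, 12), (19, 1), (19, 3), (19, 4), (19, 6), (19, 9), (19, 11), (19, 12), (19, 14), (20, 1), (20, 3), (20, 4), (20, 6), (20, 9), (20, 11), (20, 12), (20, 14), (21, 3), (21, 4), (21, 11), (21, 12), (22, 2), (22, 5), (22, 10), (22, 13), (25, 2), (25, 5), (25, 10), (25, 13), (26, 3), (26, 4), (26, 11), (26, 12), (27, 1), (27, 3), (27, 4), (27, 6), (27, 9), (27, 11), (27, 12), (27, 14), (28, 1), (28, 3), (28, 4), (28, 6), (28, 9), (28, 11), (28, 12), (28, 14), (29, 3), (29, 4), (29, 11), (29, 12), (30, 2), (30, 5), (30, 10), (30, 13)]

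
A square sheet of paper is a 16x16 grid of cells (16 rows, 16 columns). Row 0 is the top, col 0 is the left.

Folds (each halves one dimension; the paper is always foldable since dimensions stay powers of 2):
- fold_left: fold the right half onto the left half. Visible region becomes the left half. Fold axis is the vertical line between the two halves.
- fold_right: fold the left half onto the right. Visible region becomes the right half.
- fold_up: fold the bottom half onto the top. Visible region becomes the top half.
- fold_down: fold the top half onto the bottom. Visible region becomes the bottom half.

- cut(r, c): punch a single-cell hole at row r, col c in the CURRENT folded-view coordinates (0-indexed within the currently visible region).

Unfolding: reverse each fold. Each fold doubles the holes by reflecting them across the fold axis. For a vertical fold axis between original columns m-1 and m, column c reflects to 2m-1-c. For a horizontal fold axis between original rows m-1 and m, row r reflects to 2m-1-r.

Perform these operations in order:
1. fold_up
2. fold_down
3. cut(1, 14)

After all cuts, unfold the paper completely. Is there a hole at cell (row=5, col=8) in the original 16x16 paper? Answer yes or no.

Op 1 fold_up: fold axis h@8; visible region now rows[0,8) x cols[0,16) = 8x16
Op 2 fold_down: fold axis h@4; visible region now rows[4,8) x cols[0,16) = 4x16
Op 3 cut(1, 14): punch at orig (5,14); cuts so far [(5, 14)]; region rows[4,8) x cols[0,16) = 4x16
Unfold 1 (reflect across h@4): 2 holes -> [(2, 14), (5, 14)]
Unfold 2 (reflect across h@8): 4 holes -> [(2, 14), (5, 14), (10, 14), (13, 14)]
Holes: [(2, 14), (5, 14), (10, 14), (13, 14)]

Answer: no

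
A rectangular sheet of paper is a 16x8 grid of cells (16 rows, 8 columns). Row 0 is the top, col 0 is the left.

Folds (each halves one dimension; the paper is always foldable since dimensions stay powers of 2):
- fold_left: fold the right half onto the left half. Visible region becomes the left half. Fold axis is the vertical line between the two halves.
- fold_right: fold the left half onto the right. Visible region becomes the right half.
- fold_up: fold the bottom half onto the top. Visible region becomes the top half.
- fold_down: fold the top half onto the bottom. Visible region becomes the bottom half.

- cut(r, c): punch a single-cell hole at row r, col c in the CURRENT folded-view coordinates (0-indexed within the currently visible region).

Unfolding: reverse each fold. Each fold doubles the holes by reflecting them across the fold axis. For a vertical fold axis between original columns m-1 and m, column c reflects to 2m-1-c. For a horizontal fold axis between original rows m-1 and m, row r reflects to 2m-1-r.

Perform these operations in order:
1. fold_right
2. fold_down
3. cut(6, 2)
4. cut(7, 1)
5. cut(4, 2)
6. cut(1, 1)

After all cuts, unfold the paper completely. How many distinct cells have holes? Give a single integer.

Op 1 fold_right: fold axis v@4; visible region now rows[0,16) x cols[4,8) = 16x4
Op 2 fold_down: fold axis h@8; visible region now rows[8,16) x cols[4,8) = 8x4
Op 3 cut(6, 2): punch at orig (14,6); cuts so far [(14, 6)]; region rows[8,16) x cols[4,8) = 8x4
Op 4 cut(7, 1): punch at orig (15,5); cuts so far [(14, 6), (15, 5)]; region rows[8,16) x cols[4,8) = 8x4
Op 5 cut(4, 2): punch at orig (12,6); cuts so far [(12, 6), (14, 6), (15, 5)]; region rows[8,16) x cols[4,8) = 8x4
Op 6 cut(1, 1): punch at orig (9,5); cuts so far [(9, 5), (12, 6), (14, 6), (15, 5)]; region rows[8,16) x cols[4,8) = 8x4
Unfold 1 (reflect across h@8): 8 holes -> [(0, 5), (1, 6), (3, 6), (6, 5), (9, 5), (12, 6), (14, 6), (15, 5)]
Unfold 2 (reflect across v@4): 16 holes -> [(0, 2), (0, 5), (1, 1), (1, 6), (3, 1), (3, 6), (6, 2), (6, 5), (9, 2), (9, 5), (12, 1), (12, 6), (14, 1), (14, 6), (15, 2), (15, 5)]

Answer: 16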